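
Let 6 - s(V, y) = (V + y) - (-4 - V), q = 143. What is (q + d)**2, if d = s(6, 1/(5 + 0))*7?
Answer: 128164/25 ≈ 5126.6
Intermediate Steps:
s(V, y) = 2 - y - 2*V (s(V, y) = 6 - ((V + y) - (-4 - V)) = 6 - ((V + y) + (4 + V)) = 6 - (4 + y + 2*V) = 6 + (-4 - y - 2*V) = 2 - y - 2*V)
d = -357/5 (d = (2 - 1/(5 + 0) - 2*6)*7 = (2 - 1/5 - 12)*7 = -51/5*7 = -357/5 ≈ -71.400)
(q + d)**2 = (143 - 357/5)**2 = (358/5)**2 = 128164/25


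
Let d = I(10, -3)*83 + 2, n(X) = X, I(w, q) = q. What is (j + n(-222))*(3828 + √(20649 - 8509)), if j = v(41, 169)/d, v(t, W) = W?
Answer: -16196268/19 - 8462*√3035/19 ≈ -8.7697e+5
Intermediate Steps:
d = -247 (d = -3*83 + 2 = -249 + 2 = -247)
j = -13/19 (j = 169/(-247) = 169*(-1/247) = -13/19 ≈ -0.68421)
(j + n(-222))*(3828 + √(20649 - 8509)) = (-13/19 - 222)*(3828 + √(20649 - 8509)) = -4231*(3828 + √12140)/19 = -4231*(3828 + 2*√3035)/19 = -16196268/19 - 8462*√3035/19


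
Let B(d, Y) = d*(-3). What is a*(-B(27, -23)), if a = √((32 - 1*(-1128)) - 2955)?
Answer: 81*I*√1795 ≈ 3431.8*I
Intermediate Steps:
B(d, Y) = -3*d
a = I*√1795 (a = √((32 + 1128) - 2955) = √(1160 - 2955) = √(-1795) = I*√1795 ≈ 42.367*I)
a*(-B(27, -23)) = (I*√1795)*(-(-3)*27) = (I*√1795)*(-1*(-81)) = (I*√1795)*81 = 81*I*√1795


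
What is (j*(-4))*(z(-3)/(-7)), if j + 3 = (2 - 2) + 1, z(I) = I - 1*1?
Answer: 32/7 ≈ 4.5714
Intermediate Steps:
z(I) = -1 + I (z(I) = I - 1 = -1 + I)
j = -2 (j = -3 + ((2 - 2) + 1) = -3 + (0 + 1) = -3 + 1 = -2)
(j*(-4))*(z(-3)/(-7)) = (-2*(-4))*((-1 - 3)/(-7)) = 8*(-4*(-⅐)) = 8*(4/7) = 32/7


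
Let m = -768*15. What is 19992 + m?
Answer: 8472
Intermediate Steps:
m = -11520
19992 + m = 19992 - 11520 = 8472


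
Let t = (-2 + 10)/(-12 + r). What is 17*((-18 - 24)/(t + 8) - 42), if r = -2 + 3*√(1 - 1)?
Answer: -21063/26 ≈ -810.12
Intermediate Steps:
r = -2 (r = -2 + 3*√0 = -2 + 3*0 = -2 + 0 = -2)
t = -4/7 (t = (-2 + 10)/(-12 - 2) = 8/(-14) = 8*(-1/14) = -4/7 ≈ -0.57143)
17*((-18 - 24)/(t + 8) - 42) = 17*((-18 - 24)/(-4/7 + 8) - 42) = 17*(-42/52/7 - 42) = 17*(-42*7/52 - 42) = 17*(-147/26 - 42) = 17*(-1239/26) = -21063/26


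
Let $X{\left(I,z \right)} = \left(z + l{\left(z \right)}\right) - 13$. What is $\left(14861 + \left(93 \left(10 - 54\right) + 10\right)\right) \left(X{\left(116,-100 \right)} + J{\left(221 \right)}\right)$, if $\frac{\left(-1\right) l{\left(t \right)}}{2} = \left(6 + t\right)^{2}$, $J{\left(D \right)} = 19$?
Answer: $-191499714$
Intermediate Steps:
$l{\left(t \right)} = - 2 \left(6 + t\right)^{2}$
$X{\left(I,z \right)} = -13 + z - 2 \left(6 + z\right)^{2}$ ($X{\left(I,z \right)} = \left(z - 2 \left(6 + z\right)^{2}\right) - 13 = -13 + z - 2 \left(6 + z\right)^{2}$)
$\left(14861 + \left(93 \left(10 - 54\right) + 10\right)\right) \left(X{\left(116,-100 \right)} + J{\left(221 \right)}\right) = \left(14861 + \left(93 \left(10 - 54\right) + 10\right)\right) \left(\left(-13 - 100 - 2 \left(6 - 100\right)^{2}\right) + 19\right) = \left(14861 + \left(93 \left(10 - 54\right) + 10\right)\right) \left(\left(-13 - 100 - 2 \left(-94\right)^{2}\right) + 19\right) = \left(14861 + \left(93 \left(-44\right) + 10\right)\right) \left(\left(-13 - 100 - 17672\right) + 19\right) = \left(14861 + \left(-4092 + 10\right)\right) \left(\left(-13 - 100 - 17672\right) + 19\right) = \left(14861 - 4082\right) \left(-17785 + 19\right) = 10779 \left(-17766\right) = -191499714$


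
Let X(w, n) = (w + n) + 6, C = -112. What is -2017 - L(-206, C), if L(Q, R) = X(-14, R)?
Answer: -1897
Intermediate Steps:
X(w, n) = 6 + n + w (X(w, n) = (n + w) + 6 = 6 + n + w)
L(Q, R) = -8 + R (L(Q, R) = 6 + R - 14 = -8 + R)
-2017 - L(-206, C) = -2017 - (-8 - 112) = -2017 - 1*(-120) = -2017 + 120 = -1897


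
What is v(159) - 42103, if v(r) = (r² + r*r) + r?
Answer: 8618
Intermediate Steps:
v(r) = r + 2*r² (v(r) = (r² + r²) + r = 2*r² + r = r + 2*r²)
v(159) - 42103 = 159*(1 + 2*159) - 42103 = 159*(1 + 318) - 42103 = 159*319 - 42103 = 50721 - 42103 = 8618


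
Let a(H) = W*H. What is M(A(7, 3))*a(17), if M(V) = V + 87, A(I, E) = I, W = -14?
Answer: -22372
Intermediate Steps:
M(V) = 87 + V
a(H) = -14*H
M(A(7, 3))*a(17) = (87 + 7)*(-14*17) = 94*(-238) = -22372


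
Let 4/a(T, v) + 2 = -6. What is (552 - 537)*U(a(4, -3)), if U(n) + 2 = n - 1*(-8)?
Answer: 165/2 ≈ 82.500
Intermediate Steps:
a(T, v) = -1/2 (a(T, v) = 4/(-2 - 6) = 4/(-8) = 4*(-1/8) = -1/2)
U(n) = 6 + n (U(n) = -2 + (n - 1*(-8)) = -2 + (n + 8) = -2 + (8 + n) = 6 + n)
(552 - 537)*U(a(4, -3)) = (552 - 537)*(6 - 1/2) = 15*(11/2) = 165/2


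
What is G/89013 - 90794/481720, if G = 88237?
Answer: 17211840659/21439671180 ≈ 0.80280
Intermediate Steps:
G/89013 - 90794/481720 = 88237/89013 - 90794/481720 = 88237*(1/89013) - 90794*1/481720 = 88237/89013 - 45397/240860 = 17211840659/21439671180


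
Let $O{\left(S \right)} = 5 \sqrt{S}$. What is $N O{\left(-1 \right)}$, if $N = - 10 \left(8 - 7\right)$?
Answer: $- 50 i \approx - 50.0 i$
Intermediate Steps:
$N = -10$ ($N = \left(-10\right) 1 = -10$)
$N O{\left(-1 \right)} = - 10 \cdot 5 \sqrt{-1} = - 10 \cdot 5 i = - 50 i$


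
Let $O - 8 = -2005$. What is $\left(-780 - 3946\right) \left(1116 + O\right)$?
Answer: $4163606$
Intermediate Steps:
$O = -1997$ ($O = 8 - 2005 = -1997$)
$\left(-780 - 3946\right) \left(1116 + O\right) = \left(-780 - 3946\right) \left(1116 - 1997\right) = \left(-4726\right) \left(-881\right) = 4163606$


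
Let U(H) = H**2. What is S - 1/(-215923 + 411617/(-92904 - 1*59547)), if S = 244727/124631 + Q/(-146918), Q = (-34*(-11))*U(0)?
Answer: 8055964139903611/4102614336449590 ≈ 1.9636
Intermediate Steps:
Q = 0 (Q = -34*(-11)*0**2 = 374*0 = 0)
S = 244727/124631 (S = 244727/124631 + 0/(-146918) = 244727*(1/124631) + 0*(-1/146918) = 244727/124631 + 0 = 244727/124631 ≈ 1.9636)
S - 1/(-215923 + 411617/(-92904 - 1*59547)) = 244727/124631 - 1/(-215923 + 411617/(-92904 - 1*59547)) = 244727/124631 - 1/(-215923 + 411617/(-92904 - 59547)) = 244727/124631 - 1/(-215923 + 411617/(-152451)) = 244727/124631 - 1/(-215923 + 411617*(-1/152451)) = 244727/124631 - 1/(-215923 - 411617/152451) = 244727/124631 - 1/(-32918088890/152451) = 244727/124631 - 1*(-152451/32918088890) = 244727/124631 + 152451/32918088890 = 8055964139903611/4102614336449590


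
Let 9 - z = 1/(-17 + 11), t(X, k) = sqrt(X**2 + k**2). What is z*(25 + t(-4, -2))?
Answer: 1375/6 + 55*sqrt(5)/3 ≈ 270.16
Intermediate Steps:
z = 55/6 (z = 9 - 1/(-17 + 11) = 9 - 1/(-6) = 9 - 1*(-1/6) = 9 + 1/6 = 55/6 ≈ 9.1667)
z*(25 + t(-4, -2)) = 55*(25 + sqrt((-4)**2 + (-2)**2))/6 = 55*(25 + sqrt(16 + 4))/6 = 55*(25 + sqrt(20))/6 = 55*(25 + 2*sqrt(5))/6 = 1375/6 + 55*sqrt(5)/3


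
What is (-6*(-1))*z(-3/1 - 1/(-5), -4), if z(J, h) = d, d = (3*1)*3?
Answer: 54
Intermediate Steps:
d = 9 (d = 3*3 = 9)
z(J, h) = 9
(-6*(-1))*z(-3/1 - 1/(-5), -4) = -6*(-1)*9 = 6*9 = 54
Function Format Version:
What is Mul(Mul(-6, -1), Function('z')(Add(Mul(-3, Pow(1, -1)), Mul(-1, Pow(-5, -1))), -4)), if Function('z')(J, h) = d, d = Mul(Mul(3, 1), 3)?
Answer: 54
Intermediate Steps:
d = 9 (d = Mul(3, 3) = 9)
Function('z')(J, h) = 9
Mul(Mul(-6, -1), Function('z')(Add(Mul(-3, Pow(1, -1)), Mul(-1, Pow(-5, -1))), -4)) = Mul(Mul(-6, -1), 9) = Mul(6, 9) = 54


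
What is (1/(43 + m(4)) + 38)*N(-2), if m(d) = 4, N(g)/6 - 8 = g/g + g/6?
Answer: 92924/47 ≈ 1977.1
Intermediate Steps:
N(g) = 54 + g (N(g) = 48 + 6*(g/g + g/6) = 48 + 6*(1 + g*(⅙)) = 48 + 6*(1 + g/6) = 48 + (6 + g) = 54 + g)
(1/(43 + m(4)) + 38)*N(-2) = (1/(43 + 4) + 38)*(54 - 2) = (1/47 + 38)*52 = (1787/47)*52 = 92924/47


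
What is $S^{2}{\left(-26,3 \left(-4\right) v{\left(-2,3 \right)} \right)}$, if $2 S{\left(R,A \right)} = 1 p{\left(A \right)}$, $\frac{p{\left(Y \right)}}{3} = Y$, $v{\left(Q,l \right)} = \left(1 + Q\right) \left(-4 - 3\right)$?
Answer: $15876$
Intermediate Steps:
$v{\left(Q,l \right)} = -7 - 7 Q$ ($v{\left(Q,l \right)} = \left(1 + Q\right) \left(-7\right) = -7 - 7 Q$)
$p{\left(Y \right)} = 3 Y$
$S{\left(R,A \right)} = \frac{3 A}{2}$ ($S{\left(R,A \right)} = \frac{1 \cdot 3 A}{2} = \frac{3 A}{2}$)
$S^{2}{\left(-26,3 \left(-4\right) v{\left(-2,3 \right)} \right)} = \left(\frac{3 \cdot 3 \left(-4\right) \left(-7 - -14\right)}{2}\right)^{2} = \left(\frac{3 \left(- 12 \left(-7 + 14\right)\right)}{2}\right)^{2} = \left(\frac{3 \left(\left(-12\right) 7\right)}{2}\right)^{2} = \left(\frac{3}{2} \left(-84\right)\right)^{2} = \left(-126\right)^{2} = 15876$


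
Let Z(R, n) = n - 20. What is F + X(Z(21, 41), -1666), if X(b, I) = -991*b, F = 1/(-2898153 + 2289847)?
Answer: -12659456167/608306 ≈ -20811.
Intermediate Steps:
Z(R, n) = -20 + n
F = -1/608306 (F = 1/(-608306) = -1/608306 ≈ -1.6439e-6)
F + X(Z(21, 41), -1666) = -1/608306 - 991*(-20 + 41) = -1/608306 - 991*21 = -1/608306 - 20811 = -12659456167/608306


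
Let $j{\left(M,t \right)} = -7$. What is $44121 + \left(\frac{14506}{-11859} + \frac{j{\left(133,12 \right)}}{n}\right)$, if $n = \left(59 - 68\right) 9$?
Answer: $\frac{14126871362}{320193} \approx 44120.0$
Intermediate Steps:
$n = -81$ ($n = \left(-9\right) 9 = -81$)
$44121 + \left(\frac{14506}{-11859} + \frac{j{\left(133,12 \right)}}{n}\right) = 44121 + \left(\frac{14506}{-11859} - \frac{7}{-81}\right) = 44121 + \left(14506 \left(- \frac{1}{11859}\right) - - \frac{7}{81}\right) = 44121 + \left(- \frac{14506}{11859} + \frac{7}{81}\right) = 44121 - \frac{363991}{320193} = \frac{14126871362}{320193}$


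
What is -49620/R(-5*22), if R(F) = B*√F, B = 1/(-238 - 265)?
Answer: -2495886*I*√110/11 ≈ -2.3797e+6*I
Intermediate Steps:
B = -1/503 (B = 1/(-503) = -1/503 ≈ -0.0019881)
R(F) = -√F/503
-49620/R(-5*22) = -49620*503*I*√110/110 = -2495886*I*√110/11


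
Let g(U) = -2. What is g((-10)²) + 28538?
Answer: 28536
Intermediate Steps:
g((-10)²) + 28538 = -2 + 28538 = 28536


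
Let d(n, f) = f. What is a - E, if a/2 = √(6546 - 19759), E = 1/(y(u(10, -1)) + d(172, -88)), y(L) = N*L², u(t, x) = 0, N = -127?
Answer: 1/88 + 2*I*√13213 ≈ 0.011364 + 229.9*I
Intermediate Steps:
y(L) = -127*L²
E = -1/88 (E = 1/(-127*0² - 88) = 1/(-127*0 - 88) = 1/(0 - 88) = 1/(-88) = -1/88 ≈ -0.011364)
a = 2*I*√13213 (a = 2*√(6546 - 19759) = 2*√(-13213) = 2*(I*√13213) = 2*I*√13213 ≈ 229.9*I)
a - E = 2*I*√13213 - 1*(-1/88) = 2*I*√13213 + 1/88 = 1/88 + 2*I*√13213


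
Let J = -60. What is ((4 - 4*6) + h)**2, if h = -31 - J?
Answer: 81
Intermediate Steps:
h = 29 (h = -31 - 1*(-60) = -31 + 60 = 29)
((4 - 4*6) + h)**2 = ((4 - 4*6) + 29)**2 = ((4 - 24) + 29)**2 = (-20 + 29)**2 = 9**2 = 81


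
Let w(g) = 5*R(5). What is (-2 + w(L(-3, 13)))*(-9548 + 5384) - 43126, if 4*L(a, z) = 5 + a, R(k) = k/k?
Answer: -55618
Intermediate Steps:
R(k) = 1
L(a, z) = 5/4 + a/4 (L(a, z) = (5 + a)/4 = 5/4 + a/4)
w(g) = 5 (w(g) = 5*1 = 5)
(-2 + w(L(-3, 13)))*(-9548 + 5384) - 43126 = (-2 + 5)*(-9548 + 5384) - 43126 = 3*(-4164) - 43126 = -12492 - 43126 = -55618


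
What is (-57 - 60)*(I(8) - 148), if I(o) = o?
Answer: 16380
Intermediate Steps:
(-57 - 60)*(I(8) - 148) = (-57 - 60)*(8 - 148) = -117*(-140) = 16380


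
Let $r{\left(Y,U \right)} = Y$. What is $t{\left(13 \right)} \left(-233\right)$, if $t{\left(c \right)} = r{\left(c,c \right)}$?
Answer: $-3029$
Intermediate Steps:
$t{\left(c \right)} = c$
$t{\left(13 \right)} \left(-233\right) = 13 \left(-233\right) = -3029$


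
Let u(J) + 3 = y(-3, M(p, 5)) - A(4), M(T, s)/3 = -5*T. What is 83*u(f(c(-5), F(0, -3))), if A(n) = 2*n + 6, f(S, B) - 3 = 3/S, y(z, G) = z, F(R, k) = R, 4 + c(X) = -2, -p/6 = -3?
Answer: -1660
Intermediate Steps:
p = 18 (p = -6*(-3) = 18)
c(X) = -6 (c(X) = -4 - 2 = -6)
M(T, s) = -15*T (M(T, s) = 3*(-5*T) = -15*T)
f(S, B) = 3 + 3/S
A(n) = 6 + 2*n
u(J) = -20 (u(J) = -3 + (-3 - (6 + 2*4)) = -3 + (-3 - (6 + 8)) = -3 + (-3 - 1*14) = -3 + (-3 - 14) = -3 - 17 = -20)
83*u(f(c(-5), F(0, -3))) = 83*(-20) = -1660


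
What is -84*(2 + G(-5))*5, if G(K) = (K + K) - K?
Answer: 1260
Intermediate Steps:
G(K) = K (G(K) = 2*K - K = K)
-84*(2 + G(-5))*5 = -84*(2 - 5)*5 = -(-252)*5 = -84*(-15) = 1260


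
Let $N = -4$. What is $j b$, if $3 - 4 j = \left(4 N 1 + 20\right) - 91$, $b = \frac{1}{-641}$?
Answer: $- \frac{45}{1282} \approx -0.035101$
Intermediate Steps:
$b = - \frac{1}{641} \approx -0.0015601$
$j = \frac{45}{2}$ ($j = \frac{3}{4} - \frac{\left(4 \left(-4\right) 1 + 20\right) - 91}{4} = \frac{3}{4} - \frac{\left(\left(-16\right) 1 + 20\right) - 91}{4} = \frac{3}{4} - \frac{\left(-16 + 20\right) - 91}{4} = \frac{3}{4} - \frac{4 - 91}{4} = \frac{3}{4} - - \frac{87}{4} = \frac{3}{4} + \frac{87}{4} = \frac{45}{2} \approx 22.5$)
$j b = \frac{45}{2} \left(- \frac{1}{641}\right) = - \frac{45}{1282}$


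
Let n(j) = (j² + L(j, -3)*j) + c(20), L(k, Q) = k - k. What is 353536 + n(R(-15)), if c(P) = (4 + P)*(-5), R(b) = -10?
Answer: 353516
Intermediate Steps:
L(k, Q) = 0
c(P) = -20 - 5*P
n(j) = -120 + j² (n(j) = (j² + 0*j) + (-20 - 5*20) = (j² + 0) + (-20 - 100) = j² - 120 = -120 + j²)
353536 + n(R(-15)) = 353536 + (-120 + (-10)²) = 353536 + (-120 + 100) = 353536 - 20 = 353516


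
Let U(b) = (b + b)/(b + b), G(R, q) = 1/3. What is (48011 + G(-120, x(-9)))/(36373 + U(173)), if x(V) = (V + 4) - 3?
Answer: 72017/54561 ≈ 1.3199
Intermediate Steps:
x(V) = 1 + V (x(V) = (4 + V) - 3 = 1 + V)
G(R, q) = ⅓
U(b) = 1 (U(b) = (2*b)/((2*b)) = (2*b)*(1/(2*b)) = 1)
(48011 + G(-120, x(-9)))/(36373 + U(173)) = (48011 + ⅓)/(36373 + 1) = (144034/3)/36374 = (144034/3)*(1/36374) = 72017/54561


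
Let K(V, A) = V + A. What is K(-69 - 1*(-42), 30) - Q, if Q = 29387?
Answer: -29384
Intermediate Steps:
K(V, A) = A + V
K(-69 - 1*(-42), 30) - Q = (30 + (-69 - 1*(-42))) - 1*29387 = (30 + (-69 + 42)) - 29387 = (30 - 27) - 29387 = 3 - 29387 = -29384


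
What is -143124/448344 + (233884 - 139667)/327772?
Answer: -194600545/6123108732 ≈ -0.031781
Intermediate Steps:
-143124/448344 + (233884 - 139667)/327772 = -143124*1/448344 + 94217*(1/327772) = -11927/37362 + 94217/327772 = -194600545/6123108732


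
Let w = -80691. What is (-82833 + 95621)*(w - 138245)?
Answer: -2799753568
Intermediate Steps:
(-82833 + 95621)*(w - 138245) = (-82833 + 95621)*(-80691 - 138245) = 12788*(-218936) = -2799753568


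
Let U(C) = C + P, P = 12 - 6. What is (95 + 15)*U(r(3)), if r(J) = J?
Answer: 990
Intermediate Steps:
P = 6
U(C) = 6 + C (U(C) = C + 6 = 6 + C)
(95 + 15)*U(r(3)) = (95 + 15)*(6 + 3) = 110*9 = 990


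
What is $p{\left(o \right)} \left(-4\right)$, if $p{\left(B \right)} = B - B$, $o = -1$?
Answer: $0$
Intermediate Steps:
$p{\left(B \right)} = 0$
$p{\left(o \right)} \left(-4\right) = 0 \left(-4\right) = 0$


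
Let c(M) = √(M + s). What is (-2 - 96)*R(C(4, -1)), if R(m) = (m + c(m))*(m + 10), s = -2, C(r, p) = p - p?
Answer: -980*I*√2 ≈ -1385.9*I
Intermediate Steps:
C(r, p) = 0
c(M) = √(-2 + M) (c(M) = √(M - 2) = √(-2 + M))
R(m) = (10 + m)*(m + √(-2 + m)) (R(m) = (m + √(-2 + m))*(m + 10) = (m + √(-2 + m))*(10 + m) = (10 + m)*(m + √(-2 + m)))
(-2 - 96)*R(C(4, -1)) = (-2 - 96)*(0² + 10*0 + 10*√(-2 + 0) + 0*√(-2 + 0)) = -98*(0 + 0 + 10*√(-2) + 0*√(-2)) = -98*(0 + 0 + 10*(I*√2) + 0*(I*√2)) = -98*(0 + 0 + 10*I*√2 + 0) = -980*I*√2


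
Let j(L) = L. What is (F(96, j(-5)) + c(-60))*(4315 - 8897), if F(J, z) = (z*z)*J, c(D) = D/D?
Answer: -11001382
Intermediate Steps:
c(D) = 1
F(J, z) = J*z² (F(J, z) = z²*J = J*z²)
(F(96, j(-5)) + c(-60))*(4315 - 8897) = (96*(-5)² + 1)*(4315 - 8897) = (96*25 + 1)*(-4582) = (2400 + 1)*(-4582) = 2401*(-4582) = -11001382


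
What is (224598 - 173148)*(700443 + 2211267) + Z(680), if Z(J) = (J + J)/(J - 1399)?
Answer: 107711577759140/719 ≈ 1.4981e+11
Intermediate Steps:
Z(J) = 2*J/(-1399 + J) (Z(J) = (2*J)/(-1399 + J) = 2*J/(-1399 + J))
(224598 - 173148)*(700443 + 2211267) + Z(680) = (224598 - 173148)*(700443 + 2211267) + 2*680/(-1399 + 680) = 51450*2911710 + 2*680/(-719) = 149807479500 + 2*680*(-1/719) = 149807479500 - 1360/719 = 107711577759140/719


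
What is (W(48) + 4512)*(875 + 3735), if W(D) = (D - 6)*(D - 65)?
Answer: 17508780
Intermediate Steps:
W(D) = (-65 + D)*(-6 + D) (W(D) = (-6 + D)*(-65 + D) = (-65 + D)*(-6 + D))
(W(48) + 4512)*(875 + 3735) = ((390 + 48² - 71*48) + 4512)*(875 + 3735) = ((390 + 2304 - 3408) + 4512)*4610 = (-714 + 4512)*4610 = 3798*4610 = 17508780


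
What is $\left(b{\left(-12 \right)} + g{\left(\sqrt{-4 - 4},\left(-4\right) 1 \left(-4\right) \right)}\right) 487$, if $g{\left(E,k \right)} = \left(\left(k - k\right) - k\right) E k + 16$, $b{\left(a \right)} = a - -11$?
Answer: $7305 - 249344 i \sqrt{2} \approx 7305.0 - 3.5263 \cdot 10^{5} i$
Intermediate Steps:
$b{\left(a \right)} = 11 + a$ ($b{\left(a \right)} = a + 11 = 11 + a$)
$g{\left(E,k \right)} = 16 - E k^{2}$ ($g{\left(E,k \right)} = \left(0 - k\right) E k + 16 = - k E k + 16 = - E k k + 16 = - E k^{2} + 16 = 16 - E k^{2}$)
$\left(b{\left(-12 \right)} + g{\left(\sqrt{-4 - 4},\left(-4\right) 1 \left(-4\right) \right)}\right) 487 = \left(\left(11 - 12\right) + \left(16 - \sqrt{-4 - 4} \left(\left(-4\right) 1 \left(-4\right)\right)^{2}\right)\right) 487 = \left(-1 + \left(16 - \sqrt{-8} \left(\left(-4\right) \left(-4\right)\right)^{2}\right)\right) 487 = \left(-1 + \left(16 - 2 i \sqrt{2} \cdot 16^{2}\right)\right) 487 = \left(-1 + \left(16 - 2 i \sqrt{2} \cdot 256\right)\right) 487 = \left(-1 + \left(16 - 512 i \sqrt{2}\right)\right) 487 = \left(15 - 512 i \sqrt{2}\right) 487 = 7305 - 249344 i \sqrt{2}$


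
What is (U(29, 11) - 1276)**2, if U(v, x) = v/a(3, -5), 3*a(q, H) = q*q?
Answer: 14432401/9 ≈ 1.6036e+6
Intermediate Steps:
a(q, H) = q**2/3 (a(q, H) = (q*q)/3 = q**2/3)
U(v, x) = v/3 (U(v, x) = v/(((1/3)*3**2)) = v/(((1/3)*9)) = v/3)
(U(29, 11) - 1276)**2 = ((1/3)*29 - 1276)**2 = (29/3 - 1276)**2 = (-3799/3)**2 = 14432401/9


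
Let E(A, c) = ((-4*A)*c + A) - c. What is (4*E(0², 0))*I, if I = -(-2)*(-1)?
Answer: 0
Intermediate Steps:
E(A, c) = A - c - 4*A*c (E(A, c) = (-4*A*c + A) - c = (A - 4*A*c) - c = A - c - 4*A*c)
I = -2 (I = -2*1 = -2)
(4*E(0², 0))*I = (4*(0² - 1*0 - 4*0²*0))*(-2) = (4*(0 + 0 - 4*0*0))*(-2) = (4*(0 + 0 + 0))*(-2) = (4*0)*(-2) = 0*(-2) = 0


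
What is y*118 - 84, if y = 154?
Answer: 18088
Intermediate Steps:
y*118 - 84 = 154*118 - 84 = 18172 - 84 = 18088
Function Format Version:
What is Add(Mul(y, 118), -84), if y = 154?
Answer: 18088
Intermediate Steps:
Add(Mul(y, 118), -84) = Add(Mul(154, 118), -84) = Add(18172, -84) = 18088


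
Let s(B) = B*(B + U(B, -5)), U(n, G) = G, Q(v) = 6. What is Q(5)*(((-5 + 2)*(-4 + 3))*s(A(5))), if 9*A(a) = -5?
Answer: 500/9 ≈ 55.556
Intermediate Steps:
A(a) = -5/9 (A(a) = (⅑)*(-5) = -5/9)
s(B) = B*(-5 + B) (s(B) = B*(B - 5) = B*(-5 + B))
Q(5)*(((-5 + 2)*(-4 + 3))*s(A(5))) = 6*(((-5 + 2)*(-4 + 3))*(-5*(-5 - 5/9)/9)) = 6*((-3*(-1))*(-5/9*(-50/9))) = 6*(3*(250/81)) = 6*(250/27) = 500/9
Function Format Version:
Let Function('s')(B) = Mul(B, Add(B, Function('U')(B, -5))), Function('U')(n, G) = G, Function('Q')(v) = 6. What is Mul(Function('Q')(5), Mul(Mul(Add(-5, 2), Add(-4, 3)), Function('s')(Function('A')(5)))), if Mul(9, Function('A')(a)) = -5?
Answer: Rational(500, 9) ≈ 55.556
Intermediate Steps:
Function('A')(a) = Rational(-5, 9) (Function('A')(a) = Mul(Rational(1, 9), -5) = Rational(-5, 9))
Function('s')(B) = Mul(B, Add(-5, B)) (Function('s')(B) = Mul(B, Add(B, -5)) = Mul(B, Add(-5, B)))
Mul(Function('Q')(5), Mul(Mul(Add(-5, 2), Add(-4, 3)), Function('s')(Function('A')(5)))) = Mul(6, Mul(Mul(Add(-5, 2), Add(-4, 3)), Mul(Rational(-5, 9), Add(-5, Rational(-5, 9))))) = Mul(6, Mul(Mul(-3, -1), Mul(Rational(-5, 9), Rational(-50, 9)))) = Mul(6, Mul(3, Rational(250, 81))) = Mul(6, Rational(250, 27)) = Rational(500, 9)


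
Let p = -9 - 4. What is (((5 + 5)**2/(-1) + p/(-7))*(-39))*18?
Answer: 482274/7 ≈ 68896.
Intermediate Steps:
p = -13
(((5 + 5)**2/(-1) + p/(-7))*(-39))*18 = (((5 + 5)**2/(-1) - 13/(-7))*(-39))*18 = ((10**2*(-1) - 13*(-1/7))*(-39))*18 = ((100*(-1) + 13/7)*(-39))*18 = ((-100 + 13/7)*(-39))*18 = -687/7*(-39)*18 = (26793/7)*18 = 482274/7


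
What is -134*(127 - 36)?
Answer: -12194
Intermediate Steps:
-134*(127 - 36) = -134*91 = -12194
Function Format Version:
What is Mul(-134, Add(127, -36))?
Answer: -12194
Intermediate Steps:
Mul(-134, Add(127, -36)) = Mul(-134, 91) = -12194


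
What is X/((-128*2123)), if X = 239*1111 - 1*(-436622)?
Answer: -702151/271744 ≈ -2.5839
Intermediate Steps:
X = 702151 (X = 265529 + 436622 = 702151)
X/((-128*2123)) = 702151/((-128*2123)) = 702151/(-271744) = 702151*(-1/271744) = -702151/271744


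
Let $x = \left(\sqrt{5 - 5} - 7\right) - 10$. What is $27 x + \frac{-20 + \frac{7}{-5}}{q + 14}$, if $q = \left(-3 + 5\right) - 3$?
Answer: $- \frac{29942}{65} \approx -460.65$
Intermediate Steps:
$q = -1$ ($q = 2 - 3 = -1$)
$x = -17$ ($x = \left(\sqrt{0} - 7\right) - 10 = \left(0 - 7\right) - 10 = -7 - 10 = -17$)
$27 x + \frac{-20 + \frac{7}{-5}}{q + 14} = 27 \left(-17\right) + \frac{-20 + \frac{7}{-5}}{-1 + 14} = -459 + \frac{-20 + 7 \left(- \frac{1}{5}\right)}{13} = -459 + \left(-20 - \frac{7}{5}\right) \frac{1}{13} = -459 - \frac{107}{65} = - \frac{29942}{65}$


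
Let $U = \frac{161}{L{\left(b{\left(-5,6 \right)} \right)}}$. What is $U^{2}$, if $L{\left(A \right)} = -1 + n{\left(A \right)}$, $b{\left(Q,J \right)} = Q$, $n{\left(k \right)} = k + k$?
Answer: $\frac{25921}{121} \approx 214.22$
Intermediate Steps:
$n{\left(k \right)} = 2 k$
$L{\left(A \right)} = -1 + 2 A$
$U = - \frac{161}{11}$ ($U = \frac{161}{-1 + 2 \left(-5\right)} = \frac{161}{-1 - 10} = \frac{161}{-11} = 161 \left(- \frac{1}{11}\right) = - \frac{161}{11} \approx -14.636$)
$U^{2} = \left(- \frac{161}{11}\right)^{2} = \frac{25921}{121}$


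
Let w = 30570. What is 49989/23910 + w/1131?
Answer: 87496251/3004690 ≈ 29.120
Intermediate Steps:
49989/23910 + w/1131 = 49989/23910 + 30570/1131 = 49989*(1/23910) + 30570*(1/1131) = 16663/7970 + 10190/377 = 87496251/3004690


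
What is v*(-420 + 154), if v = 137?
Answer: -36442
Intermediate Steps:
v*(-420 + 154) = 137*(-420 + 154) = 137*(-266) = -36442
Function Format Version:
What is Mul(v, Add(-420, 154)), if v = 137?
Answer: -36442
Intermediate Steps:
Mul(v, Add(-420, 154)) = Mul(137, Add(-420, 154)) = Mul(137, -266) = -36442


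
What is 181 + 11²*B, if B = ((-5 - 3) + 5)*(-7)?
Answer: 2722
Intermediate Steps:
B = 21 (B = (-8 + 5)*(-7) = -3*(-7) = 21)
181 + 11²*B = 181 + 11²*21 = 181 + 121*21 = 181 + 2541 = 2722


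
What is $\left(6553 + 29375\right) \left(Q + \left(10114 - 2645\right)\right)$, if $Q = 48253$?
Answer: $2001980016$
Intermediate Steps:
$\left(6553 + 29375\right) \left(Q + \left(10114 - 2645\right)\right) = \left(6553 + 29375\right) \left(48253 + \left(10114 - 2645\right)\right) = 35928 \left(48253 + 7469\right) = 35928 \cdot 55722 = 2001980016$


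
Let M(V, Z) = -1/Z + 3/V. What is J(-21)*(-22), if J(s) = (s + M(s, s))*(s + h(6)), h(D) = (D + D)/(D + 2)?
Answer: -63349/7 ≈ -9049.9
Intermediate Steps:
h(D) = 2*D/(2 + D) (h(D) = (2*D)/(2 + D) = 2*D/(2 + D))
J(s) = (3/2 + s)*(s + 2/s) (J(s) = (s + (-1/s + 3/s))*(s + 2*6/(2 + 6)) = (s + 2/s)*(s + 2*6/8) = (s + 2/s)*(s + 2*6*(⅛)) = (s + 2/s)*(s + 3/2) = (s + 2/s)*(3/2 + s) = (3/2 + s)*(s + 2/s))
J(-21)*(-22) = (2 + (-21)² + 3/(-21) + (3/2)*(-21))*(-22) = (2 + 441 + 3*(-1/21) - 63/2)*(-22) = (2 + 441 - ⅐ - 63/2)*(-22) = (5759/14)*(-22) = -63349/7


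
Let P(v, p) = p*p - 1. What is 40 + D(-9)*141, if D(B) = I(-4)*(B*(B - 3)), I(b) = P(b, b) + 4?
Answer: 289372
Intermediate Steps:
P(v, p) = -1 + p**2 (P(v, p) = p**2 - 1 = -1 + p**2)
I(b) = 3 + b**2 (I(b) = (-1 + b**2) + 4 = 3 + b**2)
D(B) = 19*B*(-3 + B) (D(B) = (3 + (-4)**2)*(B*(B - 3)) = (3 + 16)*(B*(-3 + B)) = 19*(B*(-3 + B)) = 19*B*(-3 + B))
40 + D(-9)*141 = 40 + (19*(-9)*(-3 - 9))*141 = 40 + (19*(-9)*(-12))*141 = 40 + 2052*141 = 40 + 289332 = 289372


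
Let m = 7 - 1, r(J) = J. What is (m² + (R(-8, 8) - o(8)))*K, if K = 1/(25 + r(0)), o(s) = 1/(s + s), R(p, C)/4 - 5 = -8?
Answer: 383/400 ≈ 0.95750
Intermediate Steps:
R(p, C) = -12 (R(p, C) = 20 + 4*(-8) = 20 - 32 = -12)
o(s) = 1/(2*s)
m = 6
K = 1/25 (K = 1/(25 + 0) = 1/25 ≈ 0.040000)
(m² + (R(-8, 8) - o(8)))*K = (6² + (-12 - 1/(2*8)))*(1/25) = (36 + (-12 - 1/(2*8)))*(1/25) = (36 + (-12 - 1*1/16))*(1/25) = (36 + (-12 - 1/16))*(1/25) = (36 - 193/16)*(1/25) = (383/16)*(1/25) = 383/400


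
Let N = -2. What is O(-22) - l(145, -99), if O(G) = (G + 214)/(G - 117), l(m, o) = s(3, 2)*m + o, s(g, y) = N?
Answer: 53879/139 ≈ 387.62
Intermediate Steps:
s(g, y) = -2
l(m, o) = o - 2*m (l(m, o) = -2*m + o = o - 2*m)
O(G) = (214 + G)/(-117 + G)
O(-22) - l(145, -99) = (214 - 22)/(-117 - 22) - (-99 - 2*145) = 192/(-139) - (-99 - 290) = -1/139*192 - 1*(-389) = -192/139 + 389 = 53879/139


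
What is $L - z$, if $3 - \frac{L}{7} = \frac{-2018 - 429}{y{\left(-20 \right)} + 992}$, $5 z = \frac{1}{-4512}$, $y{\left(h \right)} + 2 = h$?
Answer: $\frac{84597841}{2188320} \approx 38.659$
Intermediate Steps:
$y{\left(h \right)} = -2 + h$
$z = - \frac{1}{22560}$ ($z = \frac{1}{5 \left(-4512\right)} = \frac{1}{5} \left(- \frac{1}{4512}\right) = - \frac{1}{22560} \approx -4.4326 \cdot 10^{-5}$)
$L = \frac{37499}{970}$ ($L = 21 - 7 \frac{-2018 - 429}{\left(-2 - 20\right) + 992} = 21 - 7 \left(- \frac{2447}{-22 + 992}\right) = 21 - 7 \left(- \frac{2447}{970}\right) = 21 - 7 \left(\left(-2447\right) \frac{1}{970}\right) = 21 - - \frac{17129}{970} = 21 + \frac{17129}{970} = \frac{37499}{970} \approx 38.659$)
$L - z = \frac{37499}{970} - - \frac{1}{22560} = \frac{37499}{970} + \frac{1}{22560} = \frac{84597841}{2188320}$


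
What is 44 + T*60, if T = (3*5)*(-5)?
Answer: -4456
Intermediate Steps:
T = -75 (T = 15*(-5) = -75)
44 + T*60 = 44 - 75*60 = 44 - 4500 = -4456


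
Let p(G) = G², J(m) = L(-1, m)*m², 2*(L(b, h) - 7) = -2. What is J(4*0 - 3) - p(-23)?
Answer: -475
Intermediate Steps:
L(b, h) = 6 (L(b, h) = 7 + (½)*(-2) = 7 - 1 = 6)
J(m) = 6*m²
J(4*0 - 3) - p(-23) = 6*(4*0 - 3)² - 1*(-23)² = 6*(0 - 3)² - 1*529 = 6*(-3)² - 529 = 6*9 - 529 = 54 - 529 = -475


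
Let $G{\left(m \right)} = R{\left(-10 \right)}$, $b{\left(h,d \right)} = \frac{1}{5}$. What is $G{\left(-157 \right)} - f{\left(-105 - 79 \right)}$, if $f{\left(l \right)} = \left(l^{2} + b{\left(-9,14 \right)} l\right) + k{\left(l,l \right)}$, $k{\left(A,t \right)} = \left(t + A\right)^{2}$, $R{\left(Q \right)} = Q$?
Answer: $- \frac{846266}{5} \approx -1.6925 \cdot 10^{5}$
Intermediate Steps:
$b{\left(h,d \right)} = \frac{1}{5}$
$k{\left(A,t \right)} = \left(A + t\right)^{2}$
$f{\left(l \right)} = 5 l^{2} + \frac{l}{5}$ ($f{\left(l \right)} = \left(l^{2} + \frac{l}{5}\right) + \left(l + l\right)^{2} = \left(l^{2} + \frac{l}{5}\right) + \left(2 l\right)^{2} = \left(l^{2} + \frac{l}{5}\right) + 4 l^{2} = 5 l^{2} + \frac{l}{5}$)
$G{\left(m \right)} = -10$
$G{\left(-157 \right)} - f{\left(-105 - 79 \right)} = -10 - \frac{\left(-105 - 79\right) \left(1 + 25 \left(-105 - 79\right)\right)}{5} = -10 - \frac{1}{5} \left(-184\right) \left(1 + 25 \left(-184\right)\right) = -10 - \frac{1}{5} \left(-184\right) \left(1 - 4600\right) = -10 - \frac{1}{5} \left(-184\right) \left(-4599\right) = -10 - \frac{846216}{5} = - \frac{846266}{5}$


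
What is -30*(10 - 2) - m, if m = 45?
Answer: -285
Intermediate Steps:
-30*(10 - 2) - m = -30*(10 - 2) - 1*45 = -30*8 - 45 = -240 - 45 = -285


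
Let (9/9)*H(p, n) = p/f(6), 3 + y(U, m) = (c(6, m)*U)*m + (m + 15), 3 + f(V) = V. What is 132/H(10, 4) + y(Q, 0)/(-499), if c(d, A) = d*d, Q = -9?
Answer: 98742/2495 ≈ 39.576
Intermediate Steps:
f(V) = -3 + V
c(d, A) = d²
y(U, m) = 12 + m + 36*U*m (y(U, m) = -3 + ((6²*U)*m + (m + 15)) = -3 + ((36*U)*m + (15 + m)) = -3 + (36*U*m + (15 + m)) = -3 + (15 + m + 36*U*m) = 12 + m + 36*U*m)
H(p, n) = p/3 (H(p, n) = p/(-3 + 6) = p/3)
132/H(10, 4) + y(Q, 0)/(-499) = 132/(((⅓)*10)) + (12 + 0 + 36*(-9)*0)/(-499) = 132/(10/3) + (12 + 0 + 0)*(-1/499) = 132*(3/10) + 12*(-1/499) = 198/5 - 12/499 = 98742/2495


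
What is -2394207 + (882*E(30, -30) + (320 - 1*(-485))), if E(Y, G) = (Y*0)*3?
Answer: -2393402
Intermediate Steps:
E(Y, G) = 0 (E(Y, G) = 0*3 = 0)
-2394207 + (882*E(30, -30) + (320 - 1*(-485))) = -2394207 + (882*0 + (320 - 1*(-485))) = -2394207 + (0 + (320 + 485)) = -2394207 + (0 + 805) = -2394207 + 805 = -2393402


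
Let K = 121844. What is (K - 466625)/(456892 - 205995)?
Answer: -344781/250897 ≈ -1.3742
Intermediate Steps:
(K - 466625)/(456892 - 205995) = (121844 - 466625)/(456892 - 205995) = -344781/250897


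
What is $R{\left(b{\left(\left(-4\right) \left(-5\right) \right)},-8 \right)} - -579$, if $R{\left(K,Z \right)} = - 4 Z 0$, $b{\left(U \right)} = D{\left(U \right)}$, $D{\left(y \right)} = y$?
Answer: $579$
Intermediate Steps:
$b{\left(U \right)} = U$
$R{\left(K,Z \right)} = 0$
$R{\left(b{\left(\left(-4\right) \left(-5\right) \right)},-8 \right)} - -579 = 0 - -579 = 0 + 579 = 579$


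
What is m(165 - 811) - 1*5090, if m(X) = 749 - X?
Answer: -3695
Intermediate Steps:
m(165 - 811) - 1*5090 = (749 - (165 - 811)) - 1*5090 = (749 - 1*(-646)) - 5090 = (749 + 646) - 5090 = 1395 - 5090 = -3695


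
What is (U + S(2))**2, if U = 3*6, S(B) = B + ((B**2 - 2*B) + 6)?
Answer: 676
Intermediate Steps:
S(B) = 6 + B**2 - B (S(B) = B + (6 + B**2 - 2*B) = 6 + B**2 - B)
U = 18
(U + S(2))**2 = (18 + (6 + 2**2 - 1*2))**2 = (18 + (6 + 4 - 2))**2 = (18 + 8)**2 = 26**2 = 676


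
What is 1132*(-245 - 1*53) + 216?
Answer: -337120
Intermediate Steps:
1132*(-245 - 1*53) + 216 = 1132*(-245 - 53) + 216 = 1132*(-298) + 216 = -337336 + 216 = -337120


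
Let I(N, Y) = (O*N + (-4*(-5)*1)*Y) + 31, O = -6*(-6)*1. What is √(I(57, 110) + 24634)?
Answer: 9*√357 ≈ 170.05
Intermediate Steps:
O = 36 (O = 36*1 = 36)
I(N, Y) = 31 + 20*Y + 36*N (I(N, Y) = (36*N + (-4*(-5)*1)*Y) + 31 = (36*N + (20*1)*Y) + 31 = (36*N + 20*Y) + 31 = (20*Y + 36*N) + 31 = 31 + 20*Y + 36*N)
√(I(57, 110) + 24634) = √((31 + 20*110 + 36*57) + 24634) = √((31 + 2200 + 2052) + 24634) = √(4283 + 24634) = √28917 = 9*√357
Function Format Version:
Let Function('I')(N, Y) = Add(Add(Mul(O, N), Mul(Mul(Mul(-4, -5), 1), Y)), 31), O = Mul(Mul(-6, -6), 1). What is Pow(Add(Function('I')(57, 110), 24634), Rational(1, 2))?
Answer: Mul(9, Pow(357, Rational(1, 2))) ≈ 170.05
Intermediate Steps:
O = 36 (O = Mul(36, 1) = 36)
Function('I')(N, Y) = Add(31, Mul(20, Y), Mul(36, N)) (Function('I')(N, Y) = Add(Add(Mul(36, N), Mul(Mul(Mul(-4, -5), 1), Y)), 31) = Add(Add(Mul(36, N), Mul(Mul(20, 1), Y)), 31) = Add(Add(Mul(36, N), Mul(20, Y)), 31) = Add(Add(Mul(20, Y), Mul(36, N)), 31) = Add(31, Mul(20, Y), Mul(36, N)))
Pow(Add(Function('I')(57, 110), 24634), Rational(1, 2)) = Pow(Add(Add(31, Mul(20, 110), Mul(36, 57)), 24634), Rational(1, 2)) = Pow(Add(Add(31, 2200, 2052), 24634), Rational(1, 2)) = Pow(Add(4283, 24634), Rational(1, 2)) = Pow(28917, Rational(1, 2)) = Mul(9, Pow(357, Rational(1, 2)))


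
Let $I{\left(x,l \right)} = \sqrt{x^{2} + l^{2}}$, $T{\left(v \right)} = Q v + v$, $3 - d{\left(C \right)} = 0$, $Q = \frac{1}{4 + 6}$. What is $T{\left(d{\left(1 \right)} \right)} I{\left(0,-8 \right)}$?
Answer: $\frac{132}{5} \approx 26.4$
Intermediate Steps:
$Q = \frac{1}{10} \approx 0.1$
$d{\left(C \right)} = 3$ ($d{\left(C \right)} = 3 - 0 = 3 + 0 = 3$)
$T{\left(v \right)} = \frac{11 v}{10}$ ($T{\left(v \right)} = \frac{v}{10} + v = \frac{11 v}{10}$)
$I{\left(x,l \right)} = \sqrt{l^{2} + x^{2}}$
$T{\left(d{\left(1 \right)} \right)} I{\left(0,-8 \right)} = \frac{11}{10} \cdot 3 \sqrt{\left(-8\right)^{2} + 0^{2}} = \frac{33 \sqrt{64 + 0}}{10} = \frac{33 \sqrt{64}}{10} = \frac{33}{10} \cdot 8 = \frac{132}{5}$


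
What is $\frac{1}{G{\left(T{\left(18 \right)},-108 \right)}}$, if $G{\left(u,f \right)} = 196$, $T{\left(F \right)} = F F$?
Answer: $\frac{1}{196} \approx 0.005102$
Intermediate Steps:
$T{\left(F \right)} = F^{2}$
$\frac{1}{G{\left(T{\left(18 \right)},-108 \right)}} = \frac{1}{196}$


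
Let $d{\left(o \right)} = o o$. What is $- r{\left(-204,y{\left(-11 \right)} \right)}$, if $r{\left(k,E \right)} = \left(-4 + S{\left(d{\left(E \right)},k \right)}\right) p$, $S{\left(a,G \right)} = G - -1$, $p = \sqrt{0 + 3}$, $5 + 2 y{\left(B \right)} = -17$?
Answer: $207 \sqrt{3} \approx 358.53$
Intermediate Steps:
$y{\left(B \right)} = -11$ ($y{\left(B \right)} = - \frac{5}{2} + \frac{1}{2} \left(-17\right) = - \frac{5}{2} - \frac{17}{2} = -11$)
$p = \sqrt{3} \approx 1.732$
$d{\left(o \right)} = o^{2}$
$S{\left(a,G \right)} = 1 + G$ ($S{\left(a,G \right)} = G + 1 = 1 + G$)
$r{\left(k,E \right)} = \sqrt{3} \left(-3 + k\right)$ ($r{\left(k,E \right)} = \left(-4 + \left(1 + k\right)\right) \sqrt{3} = \left(-3 + k\right) \sqrt{3} = \sqrt{3} \left(-3 + k\right)$)
$- r{\left(-204,y{\left(-11 \right)} \right)} = - \sqrt{3} \left(-3 - 204\right) = - \sqrt{3} \left(-207\right) = - \left(-207\right) \sqrt{3} = 207 \sqrt{3}$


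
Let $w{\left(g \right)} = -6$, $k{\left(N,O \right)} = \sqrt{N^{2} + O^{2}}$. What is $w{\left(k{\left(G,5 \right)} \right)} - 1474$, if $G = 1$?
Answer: $-1480$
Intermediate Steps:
$w{\left(k{\left(G,5 \right)} \right)} - 1474 = -6 - 1474 = -1480$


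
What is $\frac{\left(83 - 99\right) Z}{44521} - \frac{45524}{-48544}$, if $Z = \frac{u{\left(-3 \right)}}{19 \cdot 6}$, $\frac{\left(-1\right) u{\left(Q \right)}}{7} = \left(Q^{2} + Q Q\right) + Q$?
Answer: $\frac{9630574599}{10265830264} \approx 0.93812$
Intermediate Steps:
$u{\left(Q \right)} = - 14 Q^{2} - 7 Q$ ($u{\left(Q \right)} = - 7 \left(\left(Q^{2} + Q Q\right) + Q\right) = - 7 \left(\left(Q^{2} + Q^{2}\right) + Q\right) = - 7 \left(2 Q^{2} + Q\right) = - 7 \left(Q + 2 Q^{2}\right) = - 14 Q^{2} - 7 Q$)
$Z = - \frac{35}{38}$ ($Z = \frac{\left(-7\right) \left(-3\right) \left(1 + 2 \left(-3\right)\right)}{19 \cdot 6} = \frac{\left(-7\right) \left(-3\right) \left(1 - 6\right)}{114} = \left(-7\right) \left(-3\right) \left(-5\right) \frac{1}{114} = \left(-105\right) \frac{1}{114} = - \frac{35}{38} \approx -0.92105$)
$\frac{\left(83 - 99\right) Z}{44521} - \frac{45524}{-48544} = \frac{\left(83 - 99\right) \left(- \frac{35}{38}\right)}{44521} - \frac{45524}{-48544} = \left(-16\right) \left(- \frac{35}{38}\right) \frac{1}{44521} - - \frac{11381}{12136} = \frac{280}{19} \cdot \frac{1}{44521} + \frac{11381}{12136} = \frac{280}{845899} + \frac{11381}{12136} = \frac{9630574599}{10265830264}$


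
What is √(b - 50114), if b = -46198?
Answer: 2*I*√24078 ≈ 310.34*I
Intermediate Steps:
√(b - 50114) = √(-46198 - 50114) = √(-96312) = 2*I*√24078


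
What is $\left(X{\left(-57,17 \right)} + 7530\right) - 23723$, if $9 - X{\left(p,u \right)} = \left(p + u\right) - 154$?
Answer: $-15990$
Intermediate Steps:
$X{\left(p,u \right)} = 163 - p - u$ ($X{\left(p,u \right)} = 9 - \left(\left(p + u\right) - 154\right) = 9 - \left(-154 + p + u\right) = 163 - p - u$)
$\left(X{\left(-57,17 \right)} + 7530\right) - 23723 = \left(\left(163 - -57 - 17\right) + 7530\right) - 23723 = \left(\left(163 + 57 - 17\right) + 7530\right) - 23723 = \left(203 + 7530\right) - 23723 = 7733 - 23723 = -15990$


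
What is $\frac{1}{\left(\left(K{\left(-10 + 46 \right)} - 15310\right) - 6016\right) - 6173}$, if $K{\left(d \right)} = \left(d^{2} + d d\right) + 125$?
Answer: $- \frac{1}{24782} \approx -4.0352 \cdot 10^{-5}$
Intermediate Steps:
$K{\left(d \right)} = 125 + 2 d^{2}$ ($K{\left(d \right)} = \left(d^{2} + d^{2}\right) + 125 = 2 d^{2} + 125 = 125 + 2 d^{2}$)
$\frac{1}{\left(\left(K{\left(-10 + 46 \right)} - 15310\right) - 6016\right) - 6173} = \frac{1}{\left(\left(\left(125 + 2 \left(-10 + 46\right)^{2}\right) - 15310\right) - 6016\right) - 6173} = \frac{1}{\left(\left(\left(125 + 2 \cdot 36^{2}\right) - 15310\right) - 6016\right) - 6173} = \frac{1}{\left(\left(\left(125 + 2 \cdot 1296\right) - 15310\right) - 6016\right) - 6173} = \frac{1}{\left(\left(\left(125 + 2592\right) - 15310\right) - 6016\right) - 6173} = \frac{1}{\left(\left(2717 - 15310\right) - 6016\right) - 6173} = \frac{1}{\left(-12593 - 6016\right) - 6173} = \frac{1}{-18609 - 6173} = \frac{1}{-24782} = - \frac{1}{24782}$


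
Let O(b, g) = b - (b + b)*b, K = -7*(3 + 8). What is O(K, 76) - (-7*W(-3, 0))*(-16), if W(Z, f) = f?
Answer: -11935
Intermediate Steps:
K = -77 (K = -7*11 = -77)
O(b, g) = b - 2*b**2 (O(b, g) = b - 2*b*b = b - 2*b**2)
O(K, 76) - (-7*W(-3, 0))*(-16) = -77*(1 - 2*(-77)) - (-7*0)*(-16) = -77*(1 + 154) - 0*(-16) = -77*155 - 1*0 = -11935 + 0 = -11935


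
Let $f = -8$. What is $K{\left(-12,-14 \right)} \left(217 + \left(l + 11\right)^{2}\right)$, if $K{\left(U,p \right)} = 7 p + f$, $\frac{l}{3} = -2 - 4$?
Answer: $-28196$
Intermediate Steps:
$l = -18$ ($l = 3 \left(-2 - 4\right) = 3 \left(-6\right) = -18$)
$K{\left(U,p \right)} = -8 + 7 p$ ($K{\left(U,p \right)} = 7 p - 8 = -8 + 7 p$)
$K{\left(-12,-14 \right)} \left(217 + \left(l + 11\right)^{2}\right) = \left(-8 + 7 \left(-14\right)\right) \left(217 + \left(-18 + 11\right)^{2}\right) = \left(-8 - 98\right) \left(217 + \left(-7\right)^{2}\right) = - 106 \left(217 + 49\right) = \left(-106\right) 266 = -28196$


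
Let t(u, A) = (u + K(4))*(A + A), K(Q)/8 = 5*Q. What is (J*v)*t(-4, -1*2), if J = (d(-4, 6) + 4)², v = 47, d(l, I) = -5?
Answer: -29328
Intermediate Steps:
K(Q) = 40*Q (K(Q) = 8*(5*Q) = 40*Q)
t(u, A) = 2*A*(160 + u) (t(u, A) = (u + 40*4)*(A + A) = (u + 160)*(2*A) = (160 + u)*(2*A) = 2*A*(160 + u))
J = 1 (J = (-5 + 4)² = (-1)² = 1)
(J*v)*t(-4, -1*2) = (1*47)*(2*(-1*2)*(160 - 4)) = 47*(2*(-2)*156) = 47*(-624) = -29328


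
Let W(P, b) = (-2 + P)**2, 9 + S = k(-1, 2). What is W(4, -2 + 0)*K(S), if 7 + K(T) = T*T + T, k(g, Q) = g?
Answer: 332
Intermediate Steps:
S = -10 (S = -9 - 1 = -10)
K(T) = -7 + T + T**2 (K(T) = -7 + (T*T + T) = -7 + (T**2 + T) = -7 + (T + T**2) = -7 + T + T**2)
W(4, -2 + 0)*K(S) = (-2 + 4)**2*(-7 - 10 + (-10)**2) = 2**2*(-7 - 10 + 100) = 4*83 = 332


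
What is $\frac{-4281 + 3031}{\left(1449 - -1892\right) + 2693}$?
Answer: $- \frac{625}{3017} \approx -0.20716$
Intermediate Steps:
$\frac{-4281 + 3031}{\left(1449 - -1892\right) + 2693} = - \frac{1250}{\left(1449 + 1892\right) + 2693} = - \frac{1250}{3341 + 2693} = - \frac{1250}{6034} = \left(-1250\right) \frac{1}{6034} = - \frac{625}{3017}$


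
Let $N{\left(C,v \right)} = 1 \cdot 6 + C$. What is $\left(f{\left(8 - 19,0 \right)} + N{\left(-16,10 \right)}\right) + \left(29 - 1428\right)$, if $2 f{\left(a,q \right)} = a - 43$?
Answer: $-1436$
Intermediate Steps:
$N{\left(C,v \right)} = 6 + C$
$f{\left(a,q \right)} = - \frac{43}{2} + \frac{a}{2}$ ($f{\left(a,q \right)} = \frac{a - 43}{2} = \frac{-43 + a}{2} = - \frac{43}{2} + \frac{a}{2}$)
$\left(f{\left(8 - 19,0 \right)} + N{\left(-16,10 \right)}\right) + \left(29 - 1428\right) = \left(\left(- \frac{43}{2} + \frac{8 - 19}{2}\right) + \left(6 - 16\right)\right) + \left(29 - 1428\right) = \left(\left(- \frac{43}{2} + \frac{1}{2} \left(-11\right)\right) - 10\right) + \left(29 - 1428\right) = \left(\left(- \frac{43}{2} - \frac{11}{2}\right) - 10\right) - 1399 = \left(-27 - 10\right) - 1399 = -37 - 1399 = -1436$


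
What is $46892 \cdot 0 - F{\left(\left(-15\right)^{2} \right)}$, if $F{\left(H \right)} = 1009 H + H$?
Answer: $-227250$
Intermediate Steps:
$F{\left(H \right)} = 1010 H$
$46892 \cdot 0 - F{\left(\left(-15\right)^{2} \right)} = 46892 \cdot 0 - 1010 \left(-15\right)^{2} = 0 - 1010 \cdot 225 = 0 - 227250 = -227250$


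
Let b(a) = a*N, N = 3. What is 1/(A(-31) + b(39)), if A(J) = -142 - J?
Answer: 1/6 ≈ 0.16667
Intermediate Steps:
b(a) = 3*a (b(a) = a*3 = 3*a)
1/(A(-31) + b(39)) = 1/((-142 - 1*(-31)) + 3*39) = 1/((-142 + 31) + 117) = 1/(-111 + 117) = 1/6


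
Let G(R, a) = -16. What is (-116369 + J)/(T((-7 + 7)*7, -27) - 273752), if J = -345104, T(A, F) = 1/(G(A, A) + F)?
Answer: 19843339/11771337 ≈ 1.6857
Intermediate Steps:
T(A, F) = 1/(-16 + F)
(-116369 + J)/(T((-7 + 7)*7, -27) - 273752) = (-116369 - 345104)/(1/(-16 - 27) - 273752) = -461473/(1/(-43) - 273752) = -461473/(-1/43 - 273752) = -461473/(-11771337/43) = -461473*(-43/11771337) = 19843339/11771337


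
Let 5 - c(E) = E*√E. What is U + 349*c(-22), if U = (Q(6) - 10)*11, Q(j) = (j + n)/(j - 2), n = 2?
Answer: 1657 + 7678*I*√22 ≈ 1657.0 + 36013.0*I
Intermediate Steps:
Q(j) = (2 + j)/(-2 + j) (Q(j) = (j + 2)/(j - 2) = (2 + j)/(-2 + j))
c(E) = 5 - E^(3/2) (c(E) = 5 - E*√E = 5 - E^(3/2))
U = -88 (U = ((2 + 6)/(-2 + 6) - 10)*11 = (8/4 - 10)*11 = ((¼)*8 - 10)*11 = (2 - 10)*11 = -8*11 = -88)
U + 349*c(-22) = -88 + 349*(5 - (-22)^(3/2)) = -88 + 349*(5 - (-22)*I*√22) = -88 + 349*(5 + 22*I*√22) = -88 + (1745 + 7678*I*√22) = 1657 + 7678*I*√22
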